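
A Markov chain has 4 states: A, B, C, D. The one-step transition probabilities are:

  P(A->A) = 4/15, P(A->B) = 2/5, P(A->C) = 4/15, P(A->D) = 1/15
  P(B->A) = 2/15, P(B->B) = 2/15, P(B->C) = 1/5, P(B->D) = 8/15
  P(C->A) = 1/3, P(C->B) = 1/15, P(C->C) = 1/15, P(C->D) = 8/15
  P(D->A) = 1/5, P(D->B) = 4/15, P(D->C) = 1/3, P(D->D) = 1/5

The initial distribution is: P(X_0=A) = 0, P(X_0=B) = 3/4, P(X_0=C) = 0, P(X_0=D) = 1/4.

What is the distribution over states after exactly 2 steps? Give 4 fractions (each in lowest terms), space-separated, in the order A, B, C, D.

Answer: 23/100 49/225 43/180 47/150

Derivation:
Propagating the distribution step by step (d_{t+1} = d_t * P):
d_0 = (A=0, B=3/4, C=0, D=1/4)
  d_1[A] = 0*4/15 + 3/4*2/15 + 0*1/3 + 1/4*1/5 = 3/20
  d_1[B] = 0*2/5 + 3/4*2/15 + 0*1/15 + 1/4*4/15 = 1/6
  d_1[C] = 0*4/15 + 3/4*1/5 + 0*1/15 + 1/4*1/3 = 7/30
  d_1[D] = 0*1/15 + 3/4*8/15 + 0*8/15 + 1/4*1/5 = 9/20
d_1 = (A=3/20, B=1/6, C=7/30, D=9/20)
  d_2[A] = 3/20*4/15 + 1/6*2/15 + 7/30*1/3 + 9/20*1/5 = 23/100
  d_2[B] = 3/20*2/5 + 1/6*2/15 + 7/30*1/15 + 9/20*4/15 = 49/225
  d_2[C] = 3/20*4/15 + 1/6*1/5 + 7/30*1/15 + 9/20*1/3 = 43/180
  d_2[D] = 3/20*1/15 + 1/6*8/15 + 7/30*8/15 + 9/20*1/5 = 47/150
d_2 = (A=23/100, B=49/225, C=43/180, D=47/150)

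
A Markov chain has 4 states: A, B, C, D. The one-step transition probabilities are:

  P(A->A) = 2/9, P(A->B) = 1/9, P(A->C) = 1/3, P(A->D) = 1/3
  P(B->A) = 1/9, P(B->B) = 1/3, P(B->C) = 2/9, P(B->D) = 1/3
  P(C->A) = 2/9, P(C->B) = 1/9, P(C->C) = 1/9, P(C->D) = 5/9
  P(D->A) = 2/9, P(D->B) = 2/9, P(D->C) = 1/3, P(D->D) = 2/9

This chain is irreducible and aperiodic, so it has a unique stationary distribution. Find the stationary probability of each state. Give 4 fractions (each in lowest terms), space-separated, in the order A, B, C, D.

Answer: 155/772 149/772 197/772 271/772

Derivation:
The stationary distribution satisfies pi = pi * P, i.e.:
  pi_A = 2/9*pi_A + 1/9*pi_B + 2/9*pi_C + 2/9*pi_D
  pi_B = 1/9*pi_A + 1/3*pi_B + 1/9*pi_C + 2/9*pi_D
  pi_C = 1/3*pi_A + 2/9*pi_B + 1/9*pi_C + 1/3*pi_D
  pi_D = 1/3*pi_A + 1/3*pi_B + 5/9*pi_C + 2/9*pi_D
with normalization: pi_A + pi_B + pi_C + pi_D = 1.

Using the first 3 balance equations plus normalization, the linear system A*pi = b is:
  [-7/9, 1/9, 2/9, 2/9] . pi = 0
  [1/9, -2/3, 1/9, 2/9] . pi = 0
  [1/3, 2/9, -8/9, 1/3] . pi = 0
  [1, 1, 1, 1] . pi = 1

Solving yields:
  pi_A = 155/772
  pi_B = 149/772
  pi_C = 197/772
  pi_D = 271/772

Verification (pi * P):
  155/772*2/9 + 149/772*1/9 + 197/772*2/9 + 271/772*2/9 = 155/772 = pi_A  (ok)
  155/772*1/9 + 149/772*1/3 + 197/772*1/9 + 271/772*2/9 = 149/772 = pi_B  (ok)
  155/772*1/3 + 149/772*2/9 + 197/772*1/9 + 271/772*1/3 = 197/772 = pi_C  (ok)
  155/772*1/3 + 149/772*1/3 + 197/772*5/9 + 271/772*2/9 = 271/772 = pi_D  (ok)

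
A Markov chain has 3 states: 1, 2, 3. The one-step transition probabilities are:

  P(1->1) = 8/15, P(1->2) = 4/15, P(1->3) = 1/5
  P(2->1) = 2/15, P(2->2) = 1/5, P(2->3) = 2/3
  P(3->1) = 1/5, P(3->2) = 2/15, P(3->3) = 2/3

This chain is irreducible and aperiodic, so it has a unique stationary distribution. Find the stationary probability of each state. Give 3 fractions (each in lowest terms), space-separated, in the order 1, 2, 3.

Answer: 20/71 13/71 38/71

Derivation:
The stationary distribution satisfies pi = pi * P, i.e.:
  pi_1 = 8/15*pi_1 + 2/15*pi_2 + 1/5*pi_3
  pi_2 = 4/15*pi_1 + 1/5*pi_2 + 2/15*pi_3
  pi_3 = 1/5*pi_1 + 2/3*pi_2 + 2/3*pi_3
with normalization: pi_1 + pi_2 + pi_3 = 1.

Using the first 2 balance equations plus normalization, the linear system A*pi = b is:
  [-7/15, 2/15, 1/5] . pi = 0
  [4/15, -4/5, 2/15] . pi = 0
  [1, 1, 1] . pi = 1

Solving yields:
  pi_1 = 20/71
  pi_2 = 13/71
  pi_3 = 38/71

Verification (pi * P):
  20/71*8/15 + 13/71*2/15 + 38/71*1/5 = 20/71 = pi_1  (ok)
  20/71*4/15 + 13/71*1/5 + 38/71*2/15 = 13/71 = pi_2  (ok)
  20/71*1/5 + 13/71*2/3 + 38/71*2/3 = 38/71 = pi_3  (ok)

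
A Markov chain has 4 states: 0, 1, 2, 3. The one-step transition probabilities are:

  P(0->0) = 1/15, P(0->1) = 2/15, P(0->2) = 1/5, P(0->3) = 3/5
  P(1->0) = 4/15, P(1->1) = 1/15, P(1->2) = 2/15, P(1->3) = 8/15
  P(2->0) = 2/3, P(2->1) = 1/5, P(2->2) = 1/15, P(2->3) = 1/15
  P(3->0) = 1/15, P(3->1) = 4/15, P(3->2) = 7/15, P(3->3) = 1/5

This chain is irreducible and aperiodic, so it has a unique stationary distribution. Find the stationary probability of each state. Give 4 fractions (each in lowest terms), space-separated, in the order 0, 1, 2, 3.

Answer: 1558/6267 1135/6267 1522/6267 684/2089

Derivation:
The stationary distribution satisfies pi = pi * P, i.e.:
  pi_0 = 1/15*pi_0 + 4/15*pi_1 + 2/3*pi_2 + 1/15*pi_3
  pi_1 = 2/15*pi_0 + 1/15*pi_1 + 1/5*pi_2 + 4/15*pi_3
  pi_2 = 1/5*pi_0 + 2/15*pi_1 + 1/15*pi_2 + 7/15*pi_3
  pi_3 = 3/5*pi_0 + 8/15*pi_1 + 1/15*pi_2 + 1/5*pi_3
with normalization: pi_0 + pi_1 + pi_2 + pi_3 = 1.

Using the first 3 balance equations plus normalization, the linear system A*pi = b is:
  [-14/15, 4/15, 2/3, 1/15] . pi = 0
  [2/15, -14/15, 1/5, 4/15] . pi = 0
  [1/5, 2/15, -14/15, 7/15] . pi = 0
  [1, 1, 1, 1] . pi = 1

Solving yields:
  pi_0 = 1558/6267
  pi_1 = 1135/6267
  pi_2 = 1522/6267
  pi_3 = 684/2089

Verification (pi * P):
  1558/6267*1/15 + 1135/6267*4/15 + 1522/6267*2/3 + 684/2089*1/15 = 1558/6267 = pi_0  (ok)
  1558/6267*2/15 + 1135/6267*1/15 + 1522/6267*1/5 + 684/2089*4/15 = 1135/6267 = pi_1  (ok)
  1558/6267*1/5 + 1135/6267*2/15 + 1522/6267*1/15 + 684/2089*7/15 = 1522/6267 = pi_2  (ok)
  1558/6267*3/5 + 1135/6267*8/15 + 1522/6267*1/15 + 684/2089*1/5 = 684/2089 = pi_3  (ok)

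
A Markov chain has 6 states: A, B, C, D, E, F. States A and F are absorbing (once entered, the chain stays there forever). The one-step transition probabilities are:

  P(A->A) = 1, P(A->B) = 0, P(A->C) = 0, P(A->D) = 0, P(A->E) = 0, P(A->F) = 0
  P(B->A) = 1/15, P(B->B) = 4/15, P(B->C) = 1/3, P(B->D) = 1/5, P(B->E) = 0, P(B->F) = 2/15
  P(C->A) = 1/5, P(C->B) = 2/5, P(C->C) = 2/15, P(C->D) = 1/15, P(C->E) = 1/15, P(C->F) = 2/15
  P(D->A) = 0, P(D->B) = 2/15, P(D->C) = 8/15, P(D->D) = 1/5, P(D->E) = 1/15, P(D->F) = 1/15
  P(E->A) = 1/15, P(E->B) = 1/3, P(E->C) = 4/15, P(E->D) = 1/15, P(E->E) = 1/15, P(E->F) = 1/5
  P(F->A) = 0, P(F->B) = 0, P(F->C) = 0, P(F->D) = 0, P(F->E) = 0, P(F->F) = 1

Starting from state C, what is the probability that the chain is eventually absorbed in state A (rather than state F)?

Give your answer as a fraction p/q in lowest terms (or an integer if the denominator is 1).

Let a_i = P(absorbed in A | start in state i).
Boundary conditions: a_A = 1, a_F = 0.
For each transient state i, a_i = sum_j P(i->j) * a_j:
  a_B = 1/15*a_A + 4/15*a_B + 1/3*a_C + 1/5*a_D + 0*a_E + 2/15*a_F
  a_C = 1/5*a_A + 2/5*a_B + 2/15*a_C + 1/15*a_D + 1/15*a_E + 2/15*a_F
  a_D = 0*a_A + 2/15*a_B + 8/15*a_C + 1/5*a_D + 1/15*a_E + 1/15*a_F
  a_E = 1/15*a_A + 1/3*a_B + 4/15*a_C + 1/15*a_D + 1/15*a_E + 1/5*a_F

Substituting a_A = 1 and a_F = 0, rearrange to (I - Q) a = r where r[i] = P(i -> A):
  [11/15, -1/3, -1/5, 0] . (a_B, a_C, a_D, a_E) = 1/15
  [-2/5, 13/15, -1/15, -1/15] . (a_B, a_C, a_D, a_E) = 1/5
  [-2/15, -8/15, 4/5, -1/15] . (a_B, a_C, a_D, a_E) = 0
  [-1/3, -4/15, -1/15, 14/15] . (a_B, a_C, a_D, a_E) = 1/15

Solving yields:
  a_B = 5676/13033
  a_C = 6466/13033
  a_D = 5691/13033
  a_E = 5212/13033

Starting state is C, so the absorption probability is a_C = 6466/13033.

Answer: 6466/13033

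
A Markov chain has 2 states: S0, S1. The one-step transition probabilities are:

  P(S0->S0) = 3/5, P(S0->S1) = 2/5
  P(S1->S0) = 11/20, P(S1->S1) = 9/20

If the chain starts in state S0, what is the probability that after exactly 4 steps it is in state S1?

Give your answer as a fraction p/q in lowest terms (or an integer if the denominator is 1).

Computing P^4 by repeated multiplication:
P^1 =
  S0: [3/5, 2/5]
  S1: [11/20, 9/20]
P^2 =
  S0: [29/50, 21/50]
  S1: [231/400, 169/400]
P^3 =
  S0: [579/1000, 421/1000]
  S1: [4631/8000, 3369/8000]
P^4 =
  S0: [11579/20000, 8421/20000]
  S1: [92631/160000, 67369/160000]

(P^4)[S0 -> S1] = 8421/20000

Answer: 8421/20000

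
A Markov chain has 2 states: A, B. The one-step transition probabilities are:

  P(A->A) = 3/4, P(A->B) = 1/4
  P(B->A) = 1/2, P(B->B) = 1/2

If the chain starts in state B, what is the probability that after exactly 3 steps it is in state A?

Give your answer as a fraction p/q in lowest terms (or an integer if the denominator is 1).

Computing P^3 by repeated multiplication:
P^1 =
  A: [3/4, 1/4]
  B: [1/2, 1/2]
P^2 =
  A: [11/16, 5/16]
  B: [5/8, 3/8]
P^3 =
  A: [43/64, 21/64]
  B: [21/32, 11/32]

(P^3)[B -> A] = 21/32

Answer: 21/32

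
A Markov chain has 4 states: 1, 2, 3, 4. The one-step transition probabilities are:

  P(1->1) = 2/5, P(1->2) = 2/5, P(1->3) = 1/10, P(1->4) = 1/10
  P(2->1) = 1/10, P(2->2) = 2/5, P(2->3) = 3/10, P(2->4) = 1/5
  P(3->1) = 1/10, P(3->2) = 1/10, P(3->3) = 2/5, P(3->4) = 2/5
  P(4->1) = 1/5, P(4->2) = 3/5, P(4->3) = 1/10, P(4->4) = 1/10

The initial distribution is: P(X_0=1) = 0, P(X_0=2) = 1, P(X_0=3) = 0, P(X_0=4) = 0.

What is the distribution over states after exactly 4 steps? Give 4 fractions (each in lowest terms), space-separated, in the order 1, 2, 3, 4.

Propagating the distribution step by step (d_{t+1} = d_t * P):
d_0 = (1=0, 2=1, 3=0, 4=0)
  d_1[1] = 0*2/5 + 1*1/10 + 0*1/10 + 0*1/5 = 1/10
  d_1[2] = 0*2/5 + 1*2/5 + 0*1/10 + 0*3/5 = 2/5
  d_1[3] = 0*1/10 + 1*3/10 + 0*2/5 + 0*1/10 = 3/10
  d_1[4] = 0*1/10 + 1*1/5 + 0*2/5 + 0*1/10 = 1/5
d_1 = (1=1/10, 2=2/5, 3=3/10, 4=1/5)
  d_2[1] = 1/10*2/5 + 2/5*1/10 + 3/10*1/10 + 1/5*1/5 = 3/20
  d_2[2] = 1/10*2/5 + 2/5*2/5 + 3/10*1/10 + 1/5*3/5 = 7/20
  d_2[3] = 1/10*1/10 + 2/5*3/10 + 3/10*2/5 + 1/5*1/10 = 27/100
  d_2[4] = 1/10*1/10 + 2/5*1/5 + 3/10*2/5 + 1/5*1/10 = 23/100
d_2 = (1=3/20, 2=7/20, 3=27/100, 4=23/100)
  d_3[1] = 3/20*2/5 + 7/20*1/10 + 27/100*1/10 + 23/100*1/5 = 21/125
  d_3[2] = 3/20*2/5 + 7/20*2/5 + 27/100*1/10 + 23/100*3/5 = 73/200
  d_3[3] = 3/20*1/10 + 7/20*3/10 + 27/100*2/5 + 23/100*1/10 = 251/1000
  d_3[4] = 3/20*1/10 + 7/20*1/5 + 27/100*2/5 + 23/100*1/10 = 27/125
d_3 = (1=21/125, 2=73/200, 3=251/1000, 4=27/125)
  d_4[1] = 21/125*2/5 + 73/200*1/10 + 251/1000*1/10 + 27/125*1/5 = 43/250
  d_4[2] = 21/125*2/5 + 73/200*2/5 + 251/1000*1/10 + 27/125*3/5 = 3679/10000
  d_4[3] = 21/125*1/10 + 73/200*3/10 + 251/1000*2/5 + 27/125*1/10 = 2483/10000
  d_4[4] = 21/125*1/10 + 73/200*1/5 + 251/1000*2/5 + 27/125*1/10 = 1059/5000
d_4 = (1=43/250, 2=3679/10000, 3=2483/10000, 4=1059/5000)

Answer: 43/250 3679/10000 2483/10000 1059/5000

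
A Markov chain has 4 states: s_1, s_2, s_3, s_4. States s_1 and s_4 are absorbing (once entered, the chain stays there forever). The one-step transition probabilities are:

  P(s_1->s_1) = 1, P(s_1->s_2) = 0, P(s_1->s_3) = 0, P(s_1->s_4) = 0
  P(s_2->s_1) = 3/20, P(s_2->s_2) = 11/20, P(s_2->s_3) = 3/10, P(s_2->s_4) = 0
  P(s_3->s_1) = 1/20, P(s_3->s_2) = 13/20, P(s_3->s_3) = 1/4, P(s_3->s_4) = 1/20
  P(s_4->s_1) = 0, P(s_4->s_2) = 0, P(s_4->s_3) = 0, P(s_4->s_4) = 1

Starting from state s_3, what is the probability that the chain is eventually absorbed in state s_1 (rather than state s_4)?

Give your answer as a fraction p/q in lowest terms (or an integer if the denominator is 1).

Let a_i = P(absorbed in s_1 | start in state i).
Boundary conditions: a_s_1 = 1, a_s_4 = 0.
For each transient state i, a_i = sum_j P(i->j) * a_j:
  a_s_2 = 3/20*a_s_1 + 11/20*a_s_2 + 3/10*a_s_3 + 0*a_s_4
  a_s_3 = 1/20*a_s_1 + 13/20*a_s_2 + 1/4*a_s_3 + 1/20*a_s_4

Substituting a_s_1 = 1 and a_s_4 = 0, rearrange to (I - Q) a = r where r[i] = P(i -> s_1):
  [9/20, -3/10] . (a_s_2, a_s_3) = 3/20
  [-13/20, 3/4] . (a_s_2, a_s_3) = 1/20

Solving yields:
  a_s_2 = 17/19
  a_s_3 = 16/19

Starting state is s_3, so the absorption probability is a_s_3 = 16/19.

Answer: 16/19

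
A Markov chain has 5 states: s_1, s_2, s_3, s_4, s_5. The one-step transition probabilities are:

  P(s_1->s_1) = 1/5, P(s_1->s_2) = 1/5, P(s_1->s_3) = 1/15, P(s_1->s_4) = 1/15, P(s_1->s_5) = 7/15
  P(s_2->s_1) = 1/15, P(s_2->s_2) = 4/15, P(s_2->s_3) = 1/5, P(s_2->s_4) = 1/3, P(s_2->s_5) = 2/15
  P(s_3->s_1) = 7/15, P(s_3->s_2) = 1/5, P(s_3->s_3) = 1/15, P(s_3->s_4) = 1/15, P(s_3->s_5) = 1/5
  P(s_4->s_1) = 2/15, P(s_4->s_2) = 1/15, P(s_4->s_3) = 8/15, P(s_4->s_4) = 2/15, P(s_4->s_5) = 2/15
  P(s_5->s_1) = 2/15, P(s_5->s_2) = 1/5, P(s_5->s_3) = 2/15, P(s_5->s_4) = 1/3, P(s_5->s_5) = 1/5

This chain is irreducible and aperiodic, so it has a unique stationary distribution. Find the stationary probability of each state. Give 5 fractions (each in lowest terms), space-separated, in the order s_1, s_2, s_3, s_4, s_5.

Answer: 3192/16015 2997/16015 3131/16015 6087/32030 7303/32030

Derivation:
The stationary distribution satisfies pi = pi * P, i.e.:
  pi_s_1 = 1/5*pi_s_1 + 1/15*pi_s_2 + 7/15*pi_s_3 + 2/15*pi_s_4 + 2/15*pi_s_5
  pi_s_2 = 1/5*pi_s_1 + 4/15*pi_s_2 + 1/5*pi_s_3 + 1/15*pi_s_4 + 1/5*pi_s_5
  pi_s_3 = 1/15*pi_s_1 + 1/5*pi_s_2 + 1/15*pi_s_3 + 8/15*pi_s_4 + 2/15*pi_s_5
  pi_s_4 = 1/15*pi_s_1 + 1/3*pi_s_2 + 1/15*pi_s_3 + 2/15*pi_s_4 + 1/3*pi_s_5
  pi_s_5 = 7/15*pi_s_1 + 2/15*pi_s_2 + 1/5*pi_s_3 + 2/15*pi_s_4 + 1/5*pi_s_5
with normalization: pi_s_1 + pi_s_2 + pi_s_3 + pi_s_4 + pi_s_5 = 1.

Using the first 4 balance equations plus normalization, the linear system A*pi = b is:
  [-4/5, 1/15, 7/15, 2/15, 2/15] . pi = 0
  [1/5, -11/15, 1/5, 1/15, 1/5] . pi = 0
  [1/15, 1/5, -14/15, 8/15, 2/15] . pi = 0
  [1/15, 1/3, 1/15, -13/15, 1/3] . pi = 0
  [1, 1, 1, 1, 1] . pi = 1

Solving yields:
  pi_s_1 = 3192/16015
  pi_s_2 = 2997/16015
  pi_s_3 = 3131/16015
  pi_s_4 = 6087/32030
  pi_s_5 = 7303/32030

Verification (pi * P):
  3192/16015*1/5 + 2997/16015*1/15 + 3131/16015*7/15 + 6087/32030*2/15 + 7303/32030*2/15 = 3192/16015 = pi_s_1  (ok)
  3192/16015*1/5 + 2997/16015*4/15 + 3131/16015*1/5 + 6087/32030*1/15 + 7303/32030*1/5 = 2997/16015 = pi_s_2  (ok)
  3192/16015*1/15 + 2997/16015*1/5 + 3131/16015*1/15 + 6087/32030*8/15 + 7303/32030*2/15 = 3131/16015 = pi_s_3  (ok)
  3192/16015*1/15 + 2997/16015*1/3 + 3131/16015*1/15 + 6087/32030*2/15 + 7303/32030*1/3 = 6087/32030 = pi_s_4  (ok)
  3192/16015*7/15 + 2997/16015*2/15 + 3131/16015*1/5 + 6087/32030*2/15 + 7303/32030*1/5 = 7303/32030 = pi_s_5  (ok)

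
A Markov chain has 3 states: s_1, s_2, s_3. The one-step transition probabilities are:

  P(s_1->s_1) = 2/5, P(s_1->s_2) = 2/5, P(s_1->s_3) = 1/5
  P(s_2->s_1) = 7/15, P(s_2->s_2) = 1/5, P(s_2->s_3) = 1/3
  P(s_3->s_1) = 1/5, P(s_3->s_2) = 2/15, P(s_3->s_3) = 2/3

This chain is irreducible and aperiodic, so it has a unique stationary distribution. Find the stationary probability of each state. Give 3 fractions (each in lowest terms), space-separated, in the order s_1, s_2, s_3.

Answer: 25/76 9/38 33/76

Derivation:
The stationary distribution satisfies pi = pi * P, i.e.:
  pi_s_1 = 2/5*pi_s_1 + 7/15*pi_s_2 + 1/5*pi_s_3
  pi_s_2 = 2/5*pi_s_1 + 1/5*pi_s_2 + 2/15*pi_s_3
  pi_s_3 = 1/5*pi_s_1 + 1/3*pi_s_2 + 2/3*pi_s_3
with normalization: pi_s_1 + pi_s_2 + pi_s_3 = 1.

Using the first 2 balance equations plus normalization, the linear system A*pi = b is:
  [-3/5, 7/15, 1/5] . pi = 0
  [2/5, -4/5, 2/15] . pi = 0
  [1, 1, 1] . pi = 1

Solving yields:
  pi_s_1 = 25/76
  pi_s_2 = 9/38
  pi_s_3 = 33/76

Verification (pi * P):
  25/76*2/5 + 9/38*7/15 + 33/76*1/5 = 25/76 = pi_s_1  (ok)
  25/76*2/5 + 9/38*1/5 + 33/76*2/15 = 9/38 = pi_s_2  (ok)
  25/76*1/5 + 9/38*1/3 + 33/76*2/3 = 33/76 = pi_s_3  (ok)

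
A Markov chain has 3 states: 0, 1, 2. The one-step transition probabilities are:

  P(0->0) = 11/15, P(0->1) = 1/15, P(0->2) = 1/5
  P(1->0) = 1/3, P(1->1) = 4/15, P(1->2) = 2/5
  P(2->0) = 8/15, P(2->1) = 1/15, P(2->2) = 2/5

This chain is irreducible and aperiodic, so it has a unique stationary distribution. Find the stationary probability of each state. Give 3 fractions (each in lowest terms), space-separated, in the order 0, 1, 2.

The stationary distribution satisfies pi = pi * P, i.e.:
  pi_0 = 11/15*pi_0 + 1/3*pi_1 + 8/15*pi_2
  pi_1 = 1/15*pi_0 + 4/15*pi_1 + 1/15*pi_2
  pi_2 = 1/5*pi_0 + 2/5*pi_1 + 2/5*pi_2
with normalization: pi_0 + pi_1 + pi_2 = 1.

Using the first 2 balance equations plus normalization, the linear system A*pi = b is:
  [-4/15, 1/3, 8/15] . pi = 0
  [1/15, -11/15, 1/15] . pi = 0
  [1, 1, 1] . pi = 1

Solving yields:
  pi_0 = 31/48
  pi_1 = 1/12
  pi_2 = 13/48

Verification (pi * P):
  31/48*11/15 + 1/12*1/3 + 13/48*8/15 = 31/48 = pi_0  (ok)
  31/48*1/15 + 1/12*4/15 + 13/48*1/15 = 1/12 = pi_1  (ok)
  31/48*1/5 + 1/12*2/5 + 13/48*2/5 = 13/48 = pi_2  (ok)

Answer: 31/48 1/12 13/48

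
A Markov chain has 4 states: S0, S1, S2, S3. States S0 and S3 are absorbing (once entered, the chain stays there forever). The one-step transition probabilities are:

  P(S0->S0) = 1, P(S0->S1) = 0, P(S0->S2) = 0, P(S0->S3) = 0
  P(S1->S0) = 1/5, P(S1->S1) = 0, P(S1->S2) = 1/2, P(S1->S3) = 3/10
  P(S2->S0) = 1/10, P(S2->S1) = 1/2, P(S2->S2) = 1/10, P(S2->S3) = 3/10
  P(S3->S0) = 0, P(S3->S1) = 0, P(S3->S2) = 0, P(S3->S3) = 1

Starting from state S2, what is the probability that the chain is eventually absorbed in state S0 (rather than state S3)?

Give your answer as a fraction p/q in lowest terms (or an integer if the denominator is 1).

Let a_i = P(absorbed in S0 | start in state i).
Boundary conditions: a_S0 = 1, a_S3 = 0.
For each transient state i, a_i = sum_j P(i->j) * a_j:
  a_S1 = 1/5*a_S0 + 0*a_S1 + 1/2*a_S2 + 3/10*a_S3
  a_S2 = 1/10*a_S0 + 1/2*a_S1 + 1/10*a_S2 + 3/10*a_S3

Substituting a_S0 = 1 and a_S3 = 0, rearrange to (I - Q) a = r where r[i] = P(i -> S0):
  [1, -1/2] . (a_S1, a_S2) = 1/5
  [-1/2, 9/10] . (a_S1, a_S2) = 1/10

Solving yields:
  a_S1 = 23/65
  a_S2 = 4/13

Starting state is S2, so the absorption probability is a_S2 = 4/13.

Answer: 4/13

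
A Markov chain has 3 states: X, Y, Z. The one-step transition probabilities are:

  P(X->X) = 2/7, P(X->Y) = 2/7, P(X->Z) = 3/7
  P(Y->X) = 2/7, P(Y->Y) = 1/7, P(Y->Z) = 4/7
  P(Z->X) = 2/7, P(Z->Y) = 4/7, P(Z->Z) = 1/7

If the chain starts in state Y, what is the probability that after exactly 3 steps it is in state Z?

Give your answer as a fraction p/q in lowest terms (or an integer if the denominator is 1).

Computing P^3 by repeated multiplication:
P^1 =
  X: [2/7, 2/7, 3/7]
  Y: [2/7, 1/7, 4/7]
  Z: [2/7, 4/7, 1/7]
P^2 =
  X: [2/7, 18/49, 17/49]
  Y: [2/7, 3/7, 2/7]
  Z: [2/7, 12/49, 23/49]
P^3 =
  X: [2/7, 114/343, 131/343]
  Y: [2/7, 15/49, 20/49]
  Z: [2/7, 132/343, 113/343]

(P^3)[Y -> Z] = 20/49

Answer: 20/49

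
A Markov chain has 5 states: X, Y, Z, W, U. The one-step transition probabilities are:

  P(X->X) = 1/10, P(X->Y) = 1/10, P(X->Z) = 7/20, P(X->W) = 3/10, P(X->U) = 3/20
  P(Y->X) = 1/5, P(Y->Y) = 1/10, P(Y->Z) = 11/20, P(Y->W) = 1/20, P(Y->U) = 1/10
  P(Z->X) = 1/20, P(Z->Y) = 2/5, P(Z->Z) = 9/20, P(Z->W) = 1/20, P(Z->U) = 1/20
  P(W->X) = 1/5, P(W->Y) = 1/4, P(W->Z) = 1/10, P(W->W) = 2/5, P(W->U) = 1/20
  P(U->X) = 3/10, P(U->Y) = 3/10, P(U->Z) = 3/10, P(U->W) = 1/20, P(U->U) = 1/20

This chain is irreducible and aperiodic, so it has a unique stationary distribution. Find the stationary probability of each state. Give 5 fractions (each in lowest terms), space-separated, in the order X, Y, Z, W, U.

The stationary distribution satisfies pi = pi * P, i.e.:
  pi_X = 1/10*pi_X + 1/5*pi_Y + 1/20*pi_Z + 1/5*pi_W + 3/10*pi_U
  pi_Y = 1/10*pi_X + 1/10*pi_Y + 2/5*pi_Z + 1/4*pi_W + 3/10*pi_U
  pi_Z = 7/20*pi_X + 11/20*pi_Y + 9/20*pi_Z + 1/10*pi_W + 3/10*pi_U
  pi_W = 3/10*pi_X + 1/20*pi_Y + 1/20*pi_Z + 2/5*pi_W + 1/20*pi_U
  pi_U = 3/20*pi_X + 1/10*pi_Y + 1/20*pi_Z + 1/20*pi_W + 1/20*pi_U
with normalization: pi_X + pi_Y + pi_Z + pi_W + pi_U = 1.

Using the first 4 balance equations plus normalization, the linear system A*pi = b is:
  [-9/10, 1/5, 1/20, 1/5, 3/10] . pi = 0
  [1/10, -9/10, 2/5, 1/4, 3/10] . pi = 0
  [7/20, 11/20, -11/20, 1/10, 3/10] . pi = 0
  [3/10, 1/20, 1/20, -3/5, 1/20] . pi = 0
  [1, 1, 1, 1, 1] . pi = 1

Solving yields:
  pi_X = 16529/123925
  pi_Y = 31757/123925
  pi_Z = 50312/123925
  pi_W = 3178/24785
  pi_U = 9437/123925

Verification (pi * P):
  16529/123925*1/10 + 31757/123925*1/5 + 50312/123925*1/20 + 3178/24785*1/5 + 9437/123925*3/10 = 16529/123925 = pi_X  (ok)
  16529/123925*1/10 + 31757/123925*1/10 + 50312/123925*2/5 + 3178/24785*1/4 + 9437/123925*3/10 = 31757/123925 = pi_Y  (ok)
  16529/123925*7/20 + 31757/123925*11/20 + 50312/123925*9/20 + 3178/24785*1/10 + 9437/123925*3/10 = 50312/123925 = pi_Z  (ok)
  16529/123925*3/10 + 31757/123925*1/20 + 50312/123925*1/20 + 3178/24785*2/5 + 9437/123925*1/20 = 3178/24785 = pi_W  (ok)
  16529/123925*3/20 + 31757/123925*1/10 + 50312/123925*1/20 + 3178/24785*1/20 + 9437/123925*1/20 = 9437/123925 = pi_U  (ok)

Answer: 16529/123925 31757/123925 50312/123925 3178/24785 9437/123925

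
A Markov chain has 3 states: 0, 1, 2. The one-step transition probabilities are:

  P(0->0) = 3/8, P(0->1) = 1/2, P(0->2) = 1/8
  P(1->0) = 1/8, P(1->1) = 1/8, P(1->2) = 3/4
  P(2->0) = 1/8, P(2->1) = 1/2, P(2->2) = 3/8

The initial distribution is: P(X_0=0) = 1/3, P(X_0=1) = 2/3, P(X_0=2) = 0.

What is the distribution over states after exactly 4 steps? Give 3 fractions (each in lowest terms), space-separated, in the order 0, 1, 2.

Propagating the distribution step by step (d_{t+1} = d_t * P):
d_0 = (0=1/3, 1=2/3, 2=0)
  d_1[0] = 1/3*3/8 + 2/3*1/8 + 0*1/8 = 5/24
  d_1[1] = 1/3*1/2 + 2/3*1/8 + 0*1/2 = 1/4
  d_1[2] = 1/3*1/8 + 2/3*3/4 + 0*3/8 = 13/24
d_1 = (0=5/24, 1=1/4, 2=13/24)
  d_2[0] = 5/24*3/8 + 1/4*1/8 + 13/24*1/8 = 17/96
  d_2[1] = 5/24*1/2 + 1/4*1/8 + 13/24*1/2 = 13/32
  d_2[2] = 5/24*1/8 + 1/4*3/4 + 13/24*3/8 = 5/12
d_2 = (0=17/96, 1=13/32, 2=5/12)
  d_3[0] = 17/96*3/8 + 13/32*1/8 + 5/12*1/8 = 65/384
  d_3[1] = 17/96*1/2 + 13/32*1/8 + 5/12*1/2 = 89/256
  d_3[2] = 17/96*1/8 + 13/32*3/4 + 5/12*3/8 = 371/768
d_3 = (0=65/384, 1=89/256, 2=371/768)
  d_4[0] = 65/384*3/8 + 89/256*1/8 + 371/768*1/8 = 257/1536
  d_4[1] = 65/384*1/2 + 89/256*1/8 + 371/768*1/2 = 757/2048
  d_4[2] = 65/384*1/8 + 89/256*3/4 + 371/768*3/8 = 2845/6144
d_4 = (0=257/1536, 1=757/2048, 2=2845/6144)

Answer: 257/1536 757/2048 2845/6144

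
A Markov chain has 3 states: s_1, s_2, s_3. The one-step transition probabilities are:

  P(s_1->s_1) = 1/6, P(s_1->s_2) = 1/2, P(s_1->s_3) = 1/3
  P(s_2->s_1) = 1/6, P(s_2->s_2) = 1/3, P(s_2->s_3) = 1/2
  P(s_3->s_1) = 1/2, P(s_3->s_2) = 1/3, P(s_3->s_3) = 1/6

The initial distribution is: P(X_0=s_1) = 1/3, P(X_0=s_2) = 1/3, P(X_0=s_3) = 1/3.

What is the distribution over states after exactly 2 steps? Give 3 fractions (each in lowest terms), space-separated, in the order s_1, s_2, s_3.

Propagating the distribution step by step (d_{t+1} = d_t * P):
d_0 = (s_1=1/3, s_2=1/3, s_3=1/3)
  d_1[s_1] = 1/3*1/6 + 1/3*1/6 + 1/3*1/2 = 5/18
  d_1[s_2] = 1/3*1/2 + 1/3*1/3 + 1/3*1/3 = 7/18
  d_1[s_3] = 1/3*1/3 + 1/3*1/2 + 1/3*1/6 = 1/3
d_1 = (s_1=5/18, s_2=7/18, s_3=1/3)
  d_2[s_1] = 5/18*1/6 + 7/18*1/6 + 1/3*1/2 = 5/18
  d_2[s_2] = 5/18*1/2 + 7/18*1/3 + 1/3*1/3 = 41/108
  d_2[s_3] = 5/18*1/3 + 7/18*1/2 + 1/3*1/6 = 37/108
d_2 = (s_1=5/18, s_2=41/108, s_3=37/108)

Answer: 5/18 41/108 37/108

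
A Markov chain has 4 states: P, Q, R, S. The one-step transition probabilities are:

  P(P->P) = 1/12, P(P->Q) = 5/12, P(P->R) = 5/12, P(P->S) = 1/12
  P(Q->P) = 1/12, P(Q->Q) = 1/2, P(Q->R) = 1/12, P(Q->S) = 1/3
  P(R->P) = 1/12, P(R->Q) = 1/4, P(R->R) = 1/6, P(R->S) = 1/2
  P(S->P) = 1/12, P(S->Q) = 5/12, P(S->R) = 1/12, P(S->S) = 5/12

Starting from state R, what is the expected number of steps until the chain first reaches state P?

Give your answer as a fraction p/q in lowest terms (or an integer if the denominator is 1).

Answer: 12

Derivation:
Let h_i = expected steps to first reach P from state i.
Boundary: h_P = 0.
First-step equations for the other states:
  h_Q = 1 + 1/12*h_P + 1/2*h_Q + 1/12*h_R + 1/3*h_S
  h_R = 1 + 1/12*h_P + 1/4*h_Q + 1/6*h_R + 1/2*h_S
  h_S = 1 + 1/12*h_P + 5/12*h_Q + 1/12*h_R + 5/12*h_S

Substituting h_P = 0 and rearranging gives the linear system (I - Q) h = 1:
  [1/2, -1/12, -1/3] . (h_Q, h_R, h_S) = 1
  [-1/4, 5/6, -1/2] . (h_Q, h_R, h_S) = 1
  [-5/12, -1/12, 7/12] . (h_Q, h_R, h_S) = 1

Solving yields:
  h_Q = 12
  h_R = 12
  h_S = 12

Starting state is R, so the expected hitting time is h_R = 12.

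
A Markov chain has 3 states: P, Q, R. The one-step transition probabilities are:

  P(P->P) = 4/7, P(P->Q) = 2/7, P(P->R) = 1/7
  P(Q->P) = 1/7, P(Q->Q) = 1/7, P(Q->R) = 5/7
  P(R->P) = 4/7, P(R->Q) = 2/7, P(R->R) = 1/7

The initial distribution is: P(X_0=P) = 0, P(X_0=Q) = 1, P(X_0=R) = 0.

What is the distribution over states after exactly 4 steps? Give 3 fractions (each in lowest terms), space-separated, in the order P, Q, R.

Propagating the distribution step by step (d_{t+1} = d_t * P):
d_0 = (P=0, Q=1, R=0)
  d_1[P] = 0*4/7 + 1*1/7 + 0*4/7 = 1/7
  d_1[Q] = 0*2/7 + 1*1/7 + 0*2/7 = 1/7
  d_1[R] = 0*1/7 + 1*5/7 + 0*1/7 = 5/7
d_1 = (P=1/7, Q=1/7, R=5/7)
  d_2[P] = 1/7*4/7 + 1/7*1/7 + 5/7*4/7 = 25/49
  d_2[Q] = 1/7*2/7 + 1/7*1/7 + 5/7*2/7 = 13/49
  d_2[R] = 1/7*1/7 + 1/7*5/7 + 5/7*1/7 = 11/49
d_2 = (P=25/49, Q=13/49, R=11/49)
  d_3[P] = 25/49*4/7 + 13/49*1/7 + 11/49*4/7 = 157/343
  d_3[Q] = 25/49*2/7 + 13/49*1/7 + 11/49*2/7 = 85/343
  d_3[R] = 25/49*1/7 + 13/49*5/7 + 11/49*1/7 = 101/343
d_3 = (P=157/343, Q=85/343, R=101/343)
  d_4[P] = 157/343*4/7 + 85/343*1/7 + 101/343*4/7 = 1117/2401
  d_4[Q] = 157/343*2/7 + 85/343*1/7 + 101/343*2/7 = 601/2401
  d_4[R] = 157/343*1/7 + 85/343*5/7 + 101/343*1/7 = 683/2401
d_4 = (P=1117/2401, Q=601/2401, R=683/2401)

Answer: 1117/2401 601/2401 683/2401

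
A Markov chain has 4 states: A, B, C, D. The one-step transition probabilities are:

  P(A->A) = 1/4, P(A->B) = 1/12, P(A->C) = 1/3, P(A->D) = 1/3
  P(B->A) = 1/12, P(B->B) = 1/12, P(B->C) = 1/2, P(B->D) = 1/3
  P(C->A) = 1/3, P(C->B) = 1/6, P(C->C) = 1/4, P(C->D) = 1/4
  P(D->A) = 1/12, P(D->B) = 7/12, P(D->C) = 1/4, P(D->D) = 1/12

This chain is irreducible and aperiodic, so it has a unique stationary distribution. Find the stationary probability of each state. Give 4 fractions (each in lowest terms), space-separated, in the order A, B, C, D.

Answer: 76/385 269/1155 25/77 283/1155

Derivation:
The stationary distribution satisfies pi = pi * P, i.e.:
  pi_A = 1/4*pi_A + 1/12*pi_B + 1/3*pi_C + 1/12*pi_D
  pi_B = 1/12*pi_A + 1/12*pi_B + 1/6*pi_C + 7/12*pi_D
  pi_C = 1/3*pi_A + 1/2*pi_B + 1/4*pi_C + 1/4*pi_D
  pi_D = 1/3*pi_A + 1/3*pi_B + 1/4*pi_C + 1/12*pi_D
with normalization: pi_A + pi_B + pi_C + pi_D = 1.

Using the first 3 balance equations plus normalization, the linear system A*pi = b is:
  [-3/4, 1/12, 1/3, 1/12] . pi = 0
  [1/12, -11/12, 1/6, 7/12] . pi = 0
  [1/3, 1/2, -3/4, 1/4] . pi = 0
  [1, 1, 1, 1] . pi = 1

Solving yields:
  pi_A = 76/385
  pi_B = 269/1155
  pi_C = 25/77
  pi_D = 283/1155

Verification (pi * P):
  76/385*1/4 + 269/1155*1/12 + 25/77*1/3 + 283/1155*1/12 = 76/385 = pi_A  (ok)
  76/385*1/12 + 269/1155*1/12 + 25/77*1/6 + 283/1155*7/12 = 269/1155 = pi_B  (ok)
  76/385*1/3 + 269/1155*1/2 + 25/77*1/4 + 283/1155*1/4 = 25/77 = pi_C  (ok)
  76/385*1/3 + 269/1155*1/3 + 25/77*1/4 + 283/1155*1/12 = 283/1155 = pi_D  (ok)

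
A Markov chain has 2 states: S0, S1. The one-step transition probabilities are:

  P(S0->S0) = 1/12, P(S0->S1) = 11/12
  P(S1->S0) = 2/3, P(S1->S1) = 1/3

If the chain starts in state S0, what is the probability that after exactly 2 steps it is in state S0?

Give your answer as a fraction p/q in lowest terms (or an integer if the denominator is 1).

Answer: 89/144

Derivation:
Computing P^2 by repeated multiplication:
P^1 =
  S0: [1/12, 11/12]
  S1: [2/3, 1/3]
P^2 =
  S0: [89/144, 55/144]
  S1: [5/18, 13/18]

(P^2)[S0 -> S0] = 89/144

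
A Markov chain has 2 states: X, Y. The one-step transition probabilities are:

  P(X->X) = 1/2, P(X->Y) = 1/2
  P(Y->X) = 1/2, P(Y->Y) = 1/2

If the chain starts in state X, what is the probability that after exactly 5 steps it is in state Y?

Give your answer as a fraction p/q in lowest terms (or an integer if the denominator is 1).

Answer: 1/2

Derivation:
Computing P^5 by repeated multiplication:
P^1 =
  X: [1/2, 1/2]
  Y: [1/2, 1/2]
P^2 =
  X: [1/2, 1/2]
  Y: [1/2, 1/2]
P^3 =
  X: [1/2, 1/2]
  Y: [1/2, 1/2]
P^4 =
  X: [1/2, 1/2]
  Y: [1/2, 1/2]
P^5 =
  X: [1/2, 1/2]
  Y: [1/2, 1/2]

(P^5)[X -> Y] = 1/2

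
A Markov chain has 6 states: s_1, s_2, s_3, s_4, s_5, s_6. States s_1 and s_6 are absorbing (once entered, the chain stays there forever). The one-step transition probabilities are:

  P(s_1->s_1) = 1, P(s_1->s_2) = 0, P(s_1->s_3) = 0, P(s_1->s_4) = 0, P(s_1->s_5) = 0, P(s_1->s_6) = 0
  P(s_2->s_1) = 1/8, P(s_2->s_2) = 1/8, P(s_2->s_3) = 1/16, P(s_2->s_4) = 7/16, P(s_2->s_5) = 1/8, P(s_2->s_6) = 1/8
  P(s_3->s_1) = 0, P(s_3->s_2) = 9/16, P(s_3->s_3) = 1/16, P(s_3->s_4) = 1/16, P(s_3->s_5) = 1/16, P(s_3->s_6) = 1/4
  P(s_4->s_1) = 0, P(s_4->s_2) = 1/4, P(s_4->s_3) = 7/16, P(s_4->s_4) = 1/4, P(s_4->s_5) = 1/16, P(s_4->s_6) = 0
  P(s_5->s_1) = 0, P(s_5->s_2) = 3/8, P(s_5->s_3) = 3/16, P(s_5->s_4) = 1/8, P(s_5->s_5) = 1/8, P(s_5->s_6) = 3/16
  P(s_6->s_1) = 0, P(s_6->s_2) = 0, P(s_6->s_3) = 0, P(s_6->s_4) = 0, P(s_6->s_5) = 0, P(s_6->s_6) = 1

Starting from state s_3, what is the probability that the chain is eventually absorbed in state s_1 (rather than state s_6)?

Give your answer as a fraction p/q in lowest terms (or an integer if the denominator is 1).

Answer: 3272/14787

Derivation:
Let a_i = P(absorbed in s_1 | start in state i).
Boundary conditions: a_s_1 = 1, a_s_6 = 0.
For each transient state i, a_i = sum_j P(i->j) * a_j:
  a_s_2 = 1/8*a_s_1 + 1/8*a_s_2 + 1/16*a_s_3 + 7/16*a_s_4 + 1/8*a_s_5 + 1/8*a_s_6
  a_s_3 = 0*a_s_1 + 9/16*a_s_2 + 1/16*a_s_3 + 1/16*a_s_4 + 1/16*a_s_5 + 1/4*a_s_6
  a_s_4 = 0*a_s_1 + 1/4*a_s_2 + 7/16*a_s_3 + 1/4*a_s_4 + 1/16*a_s_5 + 0*a_s_6
  a_s_5 = 0*a_s_1 + 3/8*a_s_2 + 3/16*a_s_3 + 1/8*a_s_4 + 1/8*a_s_5 + 3/16*a_s_6

Substituting a_s_1 = 1 and a_s_6 = 0, rearrange to (I - Q) a = r where r[i] = P(i -> s_1):
  [7/8, -1/16, -7/16, -1/8] . (a_s_2, a_s_3, a_s_4, a_s_5) = 1/8
  [-9/16, 15/16, -1/16, -1/16] . (a_s_2, a_s_3, a_s_4, a_s_5) = 0
  [-1/4, -7/16, 3/4, -1/16] . (a_s_2, a_s_3, a_s_4, a_s_5) = 0
  [-3/8, -3/16, -1/8, 7/8] . (a_s_2, a_s_3, a_s_4, a_s_5) = 0

Solving yields:
  a_s_2 = 4678/14787
  a_s_3 = 3272/14787
  a_s_4 = 1246/4929
  a_s_5 = 360/1643

Starting state is s_3, so the absorption probability is a_s_3 = 3272/14787.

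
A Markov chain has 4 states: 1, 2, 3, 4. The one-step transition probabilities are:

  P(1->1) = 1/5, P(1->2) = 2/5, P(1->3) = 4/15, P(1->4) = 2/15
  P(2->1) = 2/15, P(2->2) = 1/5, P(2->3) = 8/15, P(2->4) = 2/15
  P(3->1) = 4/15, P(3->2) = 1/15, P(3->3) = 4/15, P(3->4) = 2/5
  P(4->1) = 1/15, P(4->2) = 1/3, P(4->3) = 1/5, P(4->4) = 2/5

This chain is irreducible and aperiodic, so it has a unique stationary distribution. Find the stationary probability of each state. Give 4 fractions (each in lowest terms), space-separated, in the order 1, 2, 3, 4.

Answer: 272/1639 379/1639 46/149 482/1639

Derivation:
The stationary distribution satisfies pi = pi * P, i.e.:
  pi_1 = 1/5*pi_1 + 2/15*pi_2 + 4/15*pi_3 + 1/15*pi_4
  pi_2 = 2/5*pi_1 + 1/5*pi_2 + 1/15*pi_3 + 1/3*pi_4
  pi_3 = 4/15*pi_1 + 8/15*pi_2 + 4/15*pi_3 + 1/5*pi_4
  pi_4 = 2/15*pi_1 + 2/15*pi_2 + 2/5*pi_3 + 2/5*pi_4
with normalization: pi_1 + pi_2 + pi_3 + pi_4 = 1.

Using the first 3 balance equations plus normalization, the linear system A*pi = b is:
  [-4/5, 2/15, 4/15, 1/15] . pi = 0
  [2/5, -4/5, 1/15, 1/3] . pi = 0
  [4/15, 8/15, -11/15, 1/5] . pi = 0
  [1, 1, 1, 1] . pi = 1

Solving yields:
  pi_1 = 272/1639
  pi_2 = 379/1639
  pi_3 = 46/149
  pi_4 = 482/1639

Verification (pi * P):
  272/1639*1/5 + 379/1639*2/15 + 46/149*4/15 + 482/1639*1/15 = 272/1639 = pi_1  (ok)
  272/1639*2/5 + 379/1639*1/5 + 46/149*1/15 + 482/1639*1/3 = 379/1639 = pi_2  (ok)
  272/1639*4/15 + 379/1639*8/15 + 46/149*4/15 + 482/1639*1/5 = 46/149 = pi_3  (ok)
  272/1639*2/15 + 379/1639*2/15 + 46/149*2/5 + 482/1639*2/5 = 482/1639 = pi_4  (ok)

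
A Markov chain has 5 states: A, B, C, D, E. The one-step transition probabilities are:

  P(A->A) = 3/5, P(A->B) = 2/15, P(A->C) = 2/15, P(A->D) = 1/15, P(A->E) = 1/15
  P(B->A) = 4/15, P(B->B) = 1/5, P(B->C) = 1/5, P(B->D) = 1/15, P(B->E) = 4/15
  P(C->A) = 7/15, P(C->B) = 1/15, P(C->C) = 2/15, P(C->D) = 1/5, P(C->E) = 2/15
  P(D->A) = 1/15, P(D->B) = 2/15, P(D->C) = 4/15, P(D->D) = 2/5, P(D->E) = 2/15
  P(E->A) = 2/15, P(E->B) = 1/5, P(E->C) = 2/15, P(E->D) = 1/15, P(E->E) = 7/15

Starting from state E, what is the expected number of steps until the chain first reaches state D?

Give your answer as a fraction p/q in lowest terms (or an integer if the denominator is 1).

Let h_i = expected steps to first reach D from state i.
Boundary: h_D = 0.
First-step equations for the other states:
  h_A = 1 + 3/5*h_A + 2/15*h_B + 2/15*h_C + 1/15*h_D + 1/15*h_E
  h_B = 1 + 4/15*h_A + 1/5*h_B + 1/5*h_C + 1/15*h_D + 4/15*h_E
  h_C = 1 + 7/15*h_A + 1/15*h_B + 2/15*h_C + 1/5*h_D + 2/15*h_E
  h_E = 1 + 2/15*h_A + 1/5*h_B + 2/15*h_C + 1/15*h_D + 7/15*h_E

Substituting h_D = 0 and rearranging gives the linear system (I - Q) h = 1:
  [2/5, -2/15, -2/15, -1/15] . (h_A, h_B, h_C, h_E) = 1
  [-4/15, 4/5, -1/5, -4/15] . (h_A, h_B, h_C, h_E) = 1
  [-7/15, -1/15, 13/15, -2/15] . (h_A, h_B, h_C, h_E) = 1
  [-2/15, -1/5, -2/15, 8/15] . (h_A, h_B, h_C, h_E) = 1

Solving yields:
  h_A = 27795/2383
  h_B = 27525/2383
  h_C = 24105/2383
  h_E = 27765/2383

Starting state is E, so the expected hitting time is h_E = 27765/2383.

Answer: 27765/2383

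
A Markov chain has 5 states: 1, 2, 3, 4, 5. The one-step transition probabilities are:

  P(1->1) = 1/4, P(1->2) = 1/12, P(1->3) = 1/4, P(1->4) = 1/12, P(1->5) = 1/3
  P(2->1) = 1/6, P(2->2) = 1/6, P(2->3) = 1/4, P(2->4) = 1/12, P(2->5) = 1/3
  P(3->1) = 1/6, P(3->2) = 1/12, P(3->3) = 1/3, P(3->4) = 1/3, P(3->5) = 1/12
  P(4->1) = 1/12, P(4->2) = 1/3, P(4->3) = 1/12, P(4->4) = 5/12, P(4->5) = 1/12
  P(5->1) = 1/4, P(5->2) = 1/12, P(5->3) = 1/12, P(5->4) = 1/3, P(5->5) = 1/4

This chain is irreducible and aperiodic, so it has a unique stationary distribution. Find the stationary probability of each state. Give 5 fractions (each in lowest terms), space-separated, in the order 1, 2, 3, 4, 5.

The stationary distribution satisfies pi = pi * P, i.e.:
  pi_1 = 1/4*pi_1 + 1/6*pi_2 + 1/6*pi_3 + 1/12*pi_4 + 1/4*pi_5
  pi_2 = 1/12*pi_1 + 1/6*pi_2 + 1/12*pi_3 + 1/3*pi_4 + 1/12*pi_5
  pi_3 = 1/4*pi_1 + 1/4*pi_2 + 1/3*pi_3 + 1/12*pi_4 + 1/12*pi_5
  pi_4 = 1/12*pi_1 + 1/12*pi_2 + 1/3*pi_3 + 5/12*pi_4 + 1/3*pi_5
  pi_5 = 1/3*pi_1 + 1/3*pi_2 + 1/12*pi_3 + 1/12*pi_4 + 1/4*pi_5
with normalization: pi_1 + pi_2 + pi_3 + pi_4 + pi_5 = 1.

Using the first 4 balance equations plus normalization, the linear system A*pi = b is:
  [-3/4, 1/6, 1/6, 1/12, 1/4] . pi = 0
  [1/12, -5/6, 1/12, 1/3, 1/12] . pi = 0
  [1/4, 1/4, -2/3, 1/12, 1/12] . pi = 0
  [1/12, 1/12, 1/3, -7/12, 1/3] . pi = 0
  [1, 1, 1, 1, 1] . pi = 1

Solving yields:
  pi_1 = 2389/13607
  pi_2 = 2242/13607
  pi_3 = 231/1237
  pi_4 = 335/1237
  pi_5 = 250/1237

Verification (pi * P):
  2389/13607*1/4 + 2242/13607*1/6 + 231/1237*1/6 + 335/1237*1/12 + 250/1237*1/4 = 2389/13607 = pi_1  (ok)
  2389/13607*1/12 + 2242/13607*1/6 + 231/1237*1/12 + 335/1237*1/3 + 250/1237*1/12 = 2242/13607 = pi_2  (ok)
  2389/13607*1/4 + 2242/13607*1/4 + 231/1237*1/3 + 335/1237*1/12 + 250/1237*1/12 = 231/1237 = pi_3  (ok)
  2389/13607*1/12 + 2242/13607*1/12 + 231/1237*1/3 + 335/1237*5/12 + 250/1237*1/3 = 335/1237 = pi_4  (ok)
  2389/13607*1/3 + 2242/13607*1/3 + 231/1237*1/12 + 335/1237*1/12 + 250/1237*1/4 = 250/1237 = pi_5  (ok)

Answer: 2389/13607 2242/13607 231/1237 335/1237 250/1237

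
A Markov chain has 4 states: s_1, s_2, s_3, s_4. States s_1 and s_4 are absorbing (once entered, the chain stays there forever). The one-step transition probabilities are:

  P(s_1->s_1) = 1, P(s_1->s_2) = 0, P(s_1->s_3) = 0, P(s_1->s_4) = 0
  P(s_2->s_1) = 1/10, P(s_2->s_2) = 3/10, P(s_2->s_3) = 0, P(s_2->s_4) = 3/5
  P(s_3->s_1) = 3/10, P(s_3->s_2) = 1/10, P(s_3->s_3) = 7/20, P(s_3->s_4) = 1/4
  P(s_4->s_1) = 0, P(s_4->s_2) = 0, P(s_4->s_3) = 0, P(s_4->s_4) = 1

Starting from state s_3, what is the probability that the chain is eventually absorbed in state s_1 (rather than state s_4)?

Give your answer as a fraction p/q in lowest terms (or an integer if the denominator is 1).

Answer: 44/91

Derivation:
Let a_i = P(absorbed in s_1 | start in state i).
Boundary conditions: a_s_1 = 1, a_s_4 = 0.
For each transient state i, a_i = sum_j P(i->j) * a_j:
  a_s_2 = 1/10*a_s_1 + 3/10*a_s_2 + 0*a_s_3 + 3/5*a_s_4
  a_s_3 = 3/10*a_s_1 + 1/10*a_s_2 + 7/20*a_s_3 + 1/4*a_s_4

Substituting a_s_1 = 1 and a_s_4 = 0, rearrange to (I - Q) a = r where r[i] = P(i -> s_1):
  [7/10, 0] . (a_s_2, a_s_3) = 1/10
  [-1/10, 13/20] . (a_s_2, a_s_3) = 3/10

Solving yields:
  a_s_2 = 1/7
  a_s_3 = 44/91

Starting state is s_3, so the absorption probability is a_s_3 = 44/91.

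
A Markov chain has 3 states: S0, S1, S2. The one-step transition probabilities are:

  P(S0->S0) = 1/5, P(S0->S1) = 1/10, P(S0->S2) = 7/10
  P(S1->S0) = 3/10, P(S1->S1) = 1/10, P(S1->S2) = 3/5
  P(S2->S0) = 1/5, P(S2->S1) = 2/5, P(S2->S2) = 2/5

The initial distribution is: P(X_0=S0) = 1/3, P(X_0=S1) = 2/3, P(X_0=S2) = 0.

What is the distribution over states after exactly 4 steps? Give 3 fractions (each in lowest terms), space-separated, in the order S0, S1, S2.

Answer: 9/40 2563/10000 5187/10000

Derivation:
Propagating the distribution step by step (d_{t+1} = d_t * P):
d_0 = (S0=1/3, S1=2/3, S2=0)
  d_1[S0] = 1/3*1/5 + 2/3*3/10 + 0*1/5 = 4/15
  d_1[S1] = 1/3*1/10 + 2/3*1/10 + 0*2/5 = 1/10
  d_1[S2] = 1/3*7/10 + 2/3*3/5 + 0*2/5 = 19/30
d_1 = (S0=4/15, S1=1/10, S2=19/30)
  d_2[S0] = 4/15*1/5 + 1/10*3/10 + 19/30*1/5 = 21/100
  d_2[S1] = 4/15*1/10 + 1/10*1/10 + 19/30*2/5 = 29/100
  d_2[S2] = 4/15*7/10 + 1/10*3/5 + 19/30*2/5 = 1/2
d_2 = (S0=21/100, S1=29/100, S2=1/2)
  d_3[S0] = 21/100*1/5 + 29/100*3/10 + 1/2*1/5 = 229/1000
  d_3[S1] = 21/100*1/10 + 29/100*1/10 + 1/2*2/5 = 1/4
  d_3[S2] = 21/100*7/10 + 29/100*3/5 + 1/2*2/5 = 521/1000
d_3 = (S0=229/1000, S1=1/4, S2=521/1000)
  d_4[S0] = 229/1000*1/5 + 1/4*3/10 + 521/1000*1/5 = 9/40
  d_4[S1] = 229/1000*1/10 + 1/4*1/10 + 521/1000*2/5 = 2563/10000
  d_4[S2] = 229/1000*7/10 + 1/4*3/5 + 521/1000*2/5 = 5187/10000
d_4 = (S0=9/40, S1=2563/10000, S2=5187/10000)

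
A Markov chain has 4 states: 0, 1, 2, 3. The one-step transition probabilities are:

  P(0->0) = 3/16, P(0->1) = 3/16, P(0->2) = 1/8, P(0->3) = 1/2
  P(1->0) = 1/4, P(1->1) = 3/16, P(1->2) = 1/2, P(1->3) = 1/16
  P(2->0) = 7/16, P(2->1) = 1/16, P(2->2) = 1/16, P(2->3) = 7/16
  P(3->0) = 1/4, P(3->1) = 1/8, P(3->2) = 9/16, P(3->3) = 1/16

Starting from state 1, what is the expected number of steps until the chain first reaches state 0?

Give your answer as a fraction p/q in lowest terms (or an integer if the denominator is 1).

Answer: 5792/1835

Derivation:
Let h_i = expected steps to first reach 0 from state i.
Boundary: h_0 = 0.
First-step equations for the other states:
  h_1 = 1 + 1/4*h_0 + 3/16*h_1 + 1/2*h_2 + 1/16*h_3
  h_2 = 1 + 7/16*h_0 + 1/16*h_1 + 1/16*h_2 + 7/16*h_3
  h_3 = 1 + 1/4*h_0 + 1/8*h_1 + 9/16*h_2 + 1/16*h_3

Substituting h_0 = 0 and rearranging gives the linear system (I - Q) h = 1:
  [13/16, -1/2, -1/16] . (h_1, h_2, h_3) = 1
  [-1/16, 15/16, -7/16] . (h_1, h_2, h_3) = 1
  [-1/8, -9/16, 15/16] . (h_1, h_2, h_3) = 1

Solving yields:
  h_1 = 5792/1835
  h_2 = 5024/1835
  h_3 = 5744/1835

Starting state is 1, so the expected hitting time is h_1 = 5792/1835.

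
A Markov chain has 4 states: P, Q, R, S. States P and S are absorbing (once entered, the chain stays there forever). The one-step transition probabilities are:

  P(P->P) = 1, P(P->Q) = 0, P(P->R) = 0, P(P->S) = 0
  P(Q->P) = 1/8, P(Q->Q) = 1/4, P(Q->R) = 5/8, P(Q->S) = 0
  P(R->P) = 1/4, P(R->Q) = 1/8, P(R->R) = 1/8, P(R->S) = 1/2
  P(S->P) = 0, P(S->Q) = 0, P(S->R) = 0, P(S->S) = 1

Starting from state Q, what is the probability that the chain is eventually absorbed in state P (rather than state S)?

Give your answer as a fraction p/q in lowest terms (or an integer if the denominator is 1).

Let a_i = P(absorbed in P | start in state i).
Boundary conditions: a_P = 1, a_S = 0.
For each transient state i, a_i = sum_j P(i->j) * a_j:
  a_Q = 1/8*a_P + 1/4*a_Q + 5/8*a_R + 0*a_S
  a_R = 1/4*a_P + 1/8*a_Q + 1/8*a_R + 1/2*a_S

Substituting a_P = 1 and a_S = 0, rearrange to (I - Q) a = r where r[i] = P(i -> P):
  [3/4, -5/8] . (a_Q, a_R) = 1/8
  [-1/8, 7/8] . (a_Q, a_R) = 1/4

Solving yields:
  a_Q = 17/37
  a_R = 13/37

Starting state is Q, so the absorption probability is a_Q = 17/37.

Answer: 17/37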